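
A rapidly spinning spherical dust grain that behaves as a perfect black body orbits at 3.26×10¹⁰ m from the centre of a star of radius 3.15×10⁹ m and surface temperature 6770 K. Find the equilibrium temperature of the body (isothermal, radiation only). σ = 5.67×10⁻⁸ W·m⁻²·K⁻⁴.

T ≈ 1490 K

The star's surface emits σT_*⁴; at distance d the flux is S = σT_*⁴(R_*/d)².
S = 5.67×10⁻⁸·(6770)⁴·(3.15×10⁹/3.26×10¹⁰)² = 1.112×10⁶ W/m².
For an isothermal sphere T⁴ = (1−a)S/(4σ) = 4.903×10¹² K⁴.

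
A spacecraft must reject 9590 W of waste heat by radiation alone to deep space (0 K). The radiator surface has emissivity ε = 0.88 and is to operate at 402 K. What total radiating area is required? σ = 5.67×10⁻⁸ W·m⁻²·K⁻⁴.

P = εσA T⁴ ⇒ A = P/(εσT⁴).
T⁴ = 2.612×10¹⁰ K⁴.
A = 9590/(0.88 × 5.67×10⁻⁸ × 2.612×10¹⁰).

A ≈ 7.36 m²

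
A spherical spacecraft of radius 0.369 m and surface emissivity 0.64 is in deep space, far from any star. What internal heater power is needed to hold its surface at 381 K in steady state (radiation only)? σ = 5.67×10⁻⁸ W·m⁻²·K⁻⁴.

P ≈ 1310 W

P = εσ·4πr²·T⁴.
4πr² = 1.711 m²; T⁴ = 2.107×10¹⁰ K⁴.
P = 0.64·5.67×10⁻⁸·1.711·2.107×10¹⁰.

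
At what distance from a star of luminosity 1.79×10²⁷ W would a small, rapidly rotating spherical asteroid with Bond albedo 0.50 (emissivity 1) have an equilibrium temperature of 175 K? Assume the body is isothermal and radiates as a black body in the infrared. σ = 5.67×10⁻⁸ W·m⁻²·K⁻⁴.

For an isothermal black-emitting sphere, (1−a)S·πr² = σ·4πr²·T⁴ ⇒ S = 4σT⁴/(1−a).
S = 4·5.67×10⁻⁸·(175)⁴/0.500 = 425.4 W/m².
Flux falls as S = L/(4πd²), so d = √(L/(4πS)) = √(1.79×10²⁷/(4π·425.4)).

d ≈ 5.79×10¹¹ m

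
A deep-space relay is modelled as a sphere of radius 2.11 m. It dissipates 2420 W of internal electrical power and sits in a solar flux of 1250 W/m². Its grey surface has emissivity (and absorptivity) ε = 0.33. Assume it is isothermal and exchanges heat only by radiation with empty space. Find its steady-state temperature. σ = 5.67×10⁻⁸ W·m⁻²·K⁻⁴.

At steady state, absorbed solar power + internal power = radiated power.
Absorbed: α·S·A_cross = 0.33·1250·13.99 = 5770 W (cross-section πr²).
Total input = 5770 + 2420 = 8190 W.
Radiated: εσ·A_surf·T⁴ with A_surf = 4πr² = 55.95 m².
T⁴ = 8190/(0.33·5.67×10⁻⁸·55.95) = 7.823×10⁹ K⁴.

T ≈ 297 K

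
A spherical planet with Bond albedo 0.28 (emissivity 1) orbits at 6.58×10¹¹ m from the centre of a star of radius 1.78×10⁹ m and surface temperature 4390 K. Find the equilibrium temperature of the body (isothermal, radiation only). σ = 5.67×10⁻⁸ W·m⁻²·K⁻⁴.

The star's surface emits σT_*⁴; at distance d the flux is S = σT_*⁴(R_*/d)².
S = 5.67×10⁻⁸·(4390)⁴·(1.78×10⁹/6.58×10¹¹)² = 154.1 W/m².
For an isothermal sphere T⁴ = (1−a)S/(4σ) = 4.892×10⁸ K⁴.

T ≈ 149 K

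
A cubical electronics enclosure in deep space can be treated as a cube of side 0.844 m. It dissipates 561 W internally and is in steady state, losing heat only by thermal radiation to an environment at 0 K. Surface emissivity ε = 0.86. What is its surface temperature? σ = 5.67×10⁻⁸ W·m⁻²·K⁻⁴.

Steady state: internal power = radiated power, P = εσA T⁴.
Radiating area A = 6L² = 4.274 m².
T⁴ = P/(εσA) = 561/(0.86·5.67×10⁻⁸·4.274) = 2.692×10⁹ K⁴.
T = (2.692×10⁹)^(1/4).

T ≈ 228 K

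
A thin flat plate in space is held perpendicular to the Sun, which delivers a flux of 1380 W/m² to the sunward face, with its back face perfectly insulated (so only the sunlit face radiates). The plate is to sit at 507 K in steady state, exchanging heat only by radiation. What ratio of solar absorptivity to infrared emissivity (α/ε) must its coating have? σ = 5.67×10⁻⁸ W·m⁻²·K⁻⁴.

α/ε ≈ 2.71

Balance: αS·A = εσ·1A·T⁴ ⇒ α/ε = σT⁴/S.
α/ε = 5.67×10⁻⁸·(507)⁴/1380 = 5.67×10⁻⁸·6.607×10¹⁰/1380.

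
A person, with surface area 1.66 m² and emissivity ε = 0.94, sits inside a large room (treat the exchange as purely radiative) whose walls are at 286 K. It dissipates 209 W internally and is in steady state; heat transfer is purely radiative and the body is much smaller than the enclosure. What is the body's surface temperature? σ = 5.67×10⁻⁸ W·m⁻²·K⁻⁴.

For a small grey body in a large enclosure, net radiated power = εσA(T⁴ − T_w⁴).
Steady state: P = εσA(T⁴ − T_w⁴) with A = 1.66 m².
T⁴ = P/(εσA) + T_w⁴ = 209/(0.94·5.67×10⁻⁸·1.660) + (286)⁴
    = 2.362×10⁹ + 6.691×10⁹ = 9.053×10⁹ K⁴.

T ≈ 308 K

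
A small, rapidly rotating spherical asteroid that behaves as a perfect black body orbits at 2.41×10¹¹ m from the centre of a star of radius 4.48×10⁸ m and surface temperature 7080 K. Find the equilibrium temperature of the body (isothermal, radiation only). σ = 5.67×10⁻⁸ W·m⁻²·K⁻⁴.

T ≈ 216 K

The star's surface emits σT_*⁴; at distance d the flux is S = σT_*⁴(R_*/d)².
S = 5.67×10⁻⁸·(7080)⁴·(4.48×10⁸/2.41×10¹¹)² = 492.3 W/m².
For an isothermal sphere T⁴ = (1−a)S/(4σ) = 2.171×10⁹ K⁴.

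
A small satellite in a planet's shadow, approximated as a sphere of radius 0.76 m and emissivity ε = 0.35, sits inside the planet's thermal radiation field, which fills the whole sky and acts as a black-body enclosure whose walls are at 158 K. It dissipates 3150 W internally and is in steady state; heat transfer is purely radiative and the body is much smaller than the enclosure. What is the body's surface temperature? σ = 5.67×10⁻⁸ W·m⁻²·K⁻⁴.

T ≈ 387 K

For a small grey body in a large enclosure, net radiated power = εσA(T⁴ − T_w⁴).
Steady state: P = εσA(T⁴ − T_w⁴) with A = 4πr² = 7.258 m².
T⁴ = P/(εσA) + T_w⁴ = 3150/(0.35·5.67×10⁻⁸·7.258) + (158)⁴
    = 2.187×10¹⁰ + 6.232×10⁸ = 2.249×10¹⁰ K⁴.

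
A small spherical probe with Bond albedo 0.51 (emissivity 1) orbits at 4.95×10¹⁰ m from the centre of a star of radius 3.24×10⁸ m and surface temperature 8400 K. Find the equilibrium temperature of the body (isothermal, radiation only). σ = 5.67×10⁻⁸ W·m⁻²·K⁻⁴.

T ≈ 402 K

The star's surface emits σT_*⁴; at distance d the flux is S = σT_*⁴(R_*/d)².
S = 5.67×10⁻⁸·(8400)⁴·(3.24×10⁸/4.95×10¹⁰)² = 12090 W/m².
For an isothermal sphere T⁴ = (1−a)S/(4σ) = 2.613×10¹⁰ K⁴.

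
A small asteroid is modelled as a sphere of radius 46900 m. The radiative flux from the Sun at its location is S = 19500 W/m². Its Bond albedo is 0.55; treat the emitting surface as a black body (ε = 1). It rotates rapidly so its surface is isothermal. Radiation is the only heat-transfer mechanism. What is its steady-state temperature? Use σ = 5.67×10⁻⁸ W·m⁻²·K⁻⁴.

At equilibrium, absorbed power = emitted power.
Absorbing cross-section = πr² = 6.910×10⁹ m²; emitting surface = 4πr² = 2.764×10¹⁰ m² (ratio 4).
(1−a)S·A_cross = εσ·A_surf·T⁴  ⇒  T⁴ = (1−a)S/(4σ).
T⁴ = 0.450·19500/(4·5.67×10⁻⁸) = 3.869×10¹⁰ K⁴.
T = (3.869×10¹⁰)^(1/4).

T ≈ 444 K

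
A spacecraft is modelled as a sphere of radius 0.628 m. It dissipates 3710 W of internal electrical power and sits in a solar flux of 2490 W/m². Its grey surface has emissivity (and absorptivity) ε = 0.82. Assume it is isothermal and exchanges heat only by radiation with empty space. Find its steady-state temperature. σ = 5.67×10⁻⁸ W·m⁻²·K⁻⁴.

T ≈ 406 K

At steady state, absorbed solar power + internal power = radiated power.
Absorbed: α·S·A_cross = 0.82·2490·1.239 = 2530 W (cross-section πr²).
Total input = 2530 + 3710 = 6240 W.
Radiated: εσ·A_surf·T⁴ with A_surf = 4πr² = 4.956 m².
T⁴ = 6240/(0.82·5.67×10⁻⁸·4.956) = 2.708×10¹⁰ K⁴.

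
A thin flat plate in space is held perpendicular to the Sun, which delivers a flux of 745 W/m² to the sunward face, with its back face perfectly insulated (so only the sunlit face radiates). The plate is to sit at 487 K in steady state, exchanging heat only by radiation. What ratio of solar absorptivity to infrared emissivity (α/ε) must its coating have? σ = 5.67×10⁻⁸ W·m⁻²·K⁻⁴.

Balance: αS·A = εσ·1A·T⁴ ⇒ α/ε = σT⁴/S.
α/ε = 5.67×10⁻⁸·(487)⁴/745 = 5.67×10⁻⁸·5.625×10¹⁰/745.

α/ε ≈ 4.28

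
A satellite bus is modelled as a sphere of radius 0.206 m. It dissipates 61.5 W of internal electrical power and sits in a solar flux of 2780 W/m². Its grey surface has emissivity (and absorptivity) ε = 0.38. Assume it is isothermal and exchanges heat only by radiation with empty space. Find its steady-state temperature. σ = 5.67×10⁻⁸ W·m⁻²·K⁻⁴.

T ≈ 364 K

At steady state, absorbed solar power + internal power = radiated power.
Absorbed: α·S·A_cross = 0.38·2780·0.1333 = 140.8 W (cross-section πr²).
Total input = 140.8 + 61.5 = 202.3 W.
Radiated: εσ·A_surf·T⁴ with A_surf = 4πr² = 0.5333 m².
T⁴ = 202.3/(0.38·5.67×10⁻⁸·0.5333) = 1.761×10¹⁰ K⁴.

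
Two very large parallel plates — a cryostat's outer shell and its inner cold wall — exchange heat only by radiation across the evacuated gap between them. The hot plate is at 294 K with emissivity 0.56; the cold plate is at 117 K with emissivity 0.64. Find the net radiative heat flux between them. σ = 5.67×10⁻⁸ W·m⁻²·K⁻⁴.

For two infinite grey parallel plates, q = σ(T₁⁴ − T₂⁴)/(1/ε₁ + 1/ε₂ − 1).
T₁⁴ − T₂⁴ = 7.471×10⁹ − 1.874×10⁸ = 7.284×10⁹ K⁴.
1/ε₁ + 1/ε₂ − 1 = 1.786 + 1.562 − 1 = 2.348.
q = 5.67×10⁻⁸ × 7.284×10⁹ / 2.348.

q ≈ 176 W/m²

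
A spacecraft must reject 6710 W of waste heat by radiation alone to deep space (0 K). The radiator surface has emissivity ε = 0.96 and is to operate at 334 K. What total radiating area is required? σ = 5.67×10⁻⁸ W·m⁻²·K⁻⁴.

A ≈ 9.91 m²

P = εσA T⁴ ⇒ A = P/(εσT⁴).
T⁴ = 1.244×10¹⁰ K⁴.
A = 6710/(0.96 × 5.67×10⁻⁸ × 1.244×10¹⁰).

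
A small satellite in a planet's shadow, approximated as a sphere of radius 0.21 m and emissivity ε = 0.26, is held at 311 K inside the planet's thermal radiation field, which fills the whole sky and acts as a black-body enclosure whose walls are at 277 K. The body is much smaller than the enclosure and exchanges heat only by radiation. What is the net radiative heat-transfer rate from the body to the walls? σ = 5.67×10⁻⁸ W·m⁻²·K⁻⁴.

P_net ≈ 28.3 W

For a small grey body in a large enclosure: P_net = εσA(T_body⁴ − T_wall⁴).
A = 4πr² = 0.5542 m²; T_body⁴ − T_wall⁴ = 9.355×10⁹ − 5.887×10⁹ = 3.468×10⁹ K⁴.
|P_net| = 0.26·5.67×10⁻⁸·0.5542·3.468×10⁹.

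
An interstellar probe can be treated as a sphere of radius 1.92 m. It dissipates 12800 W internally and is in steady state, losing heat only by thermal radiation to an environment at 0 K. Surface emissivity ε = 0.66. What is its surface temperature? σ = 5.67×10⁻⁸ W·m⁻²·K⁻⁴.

Steady state: internal power = radiated power, P = εσA T⁴.
Radiating area A = 4πr² = 46.32 m².
T⁴ = P/(εσA) = 12800/(0.66·5.67×10⁻⁸·46.32) = 7.384×10⁹ K⁴.
T = (7.384×10⁹)^(1/4).

T ≈ 293 K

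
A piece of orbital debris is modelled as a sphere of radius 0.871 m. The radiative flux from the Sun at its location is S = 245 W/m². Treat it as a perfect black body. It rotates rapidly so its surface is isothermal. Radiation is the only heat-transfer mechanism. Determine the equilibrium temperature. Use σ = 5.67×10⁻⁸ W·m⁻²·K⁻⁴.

At equilibrium, absorbed power = emitted power.
Absorbing cross-section = πr² = 2.383 m²; emitting surface = 4πr² = 9.533 m² (ratio 4).
S·A_cross = εσ·A_surf·T⁴  ⇒  T⁴ = S/(4σ).
T⁴ = 1.00·245/(4·5.67×10⁻⁸) = 1.080×10⁹ K⁴.
T = (1.080×10⁹)^(1/4).

T ≈ 181 K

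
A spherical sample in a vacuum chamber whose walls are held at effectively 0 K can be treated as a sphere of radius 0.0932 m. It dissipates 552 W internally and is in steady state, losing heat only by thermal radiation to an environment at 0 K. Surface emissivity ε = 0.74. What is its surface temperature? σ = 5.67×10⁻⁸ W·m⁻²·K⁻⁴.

Steady state: internal power = radiated power, P = εσA T⁴.
Radiating area A = 4πr² = 0.1092 m².
T⁴ = P/(εσA) = 552/(0.74·5.67×10⁻⁸·0.1092) = 1.205×10¹¹ K⁴.
T = (1.205×10¹¹)^(1/4).

T ≈ 589 K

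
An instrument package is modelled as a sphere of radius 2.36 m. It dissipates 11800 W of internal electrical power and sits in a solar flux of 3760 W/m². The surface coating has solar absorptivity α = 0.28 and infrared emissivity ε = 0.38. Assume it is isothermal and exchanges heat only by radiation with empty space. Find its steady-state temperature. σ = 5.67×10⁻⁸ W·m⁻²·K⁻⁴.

At steady state, absorbed solar power + internal power = radiated power.
Absorbed: α·S·A_cross = 0.28·3760·17.50 = 18420 W (cross-section πr²).
Total input = 18420 + 11800 = 30220 W.
Radiated: εσ·A_surf·T⁴ with A_surf = 4πr² = 69.99 m².
T⁴ = 30220/(0.38·5.67×10⁻⁸·69.99) = 2.004×10¹⁰ K⁴.

T ≈ 376 K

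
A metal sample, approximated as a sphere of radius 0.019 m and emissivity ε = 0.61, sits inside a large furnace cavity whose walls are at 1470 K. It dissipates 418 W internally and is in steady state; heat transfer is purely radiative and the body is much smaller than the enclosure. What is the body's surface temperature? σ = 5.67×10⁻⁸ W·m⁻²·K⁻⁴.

T ≈ 1650 K

For a small grey body in a large enclosure, net radiated power = εσA(T⁴ − T_w⁴).
Steady state: P = εσA(T⁴ − T_w⁴) with A = 4πr² = 0.004536 m².
T⁴ = P/(εσA) + T_w⁴ = 418/(0.61·5.67×10⁻⁸·0.004536) + (1470)⁴
    = 2.664×10¹² + 4.669×10¹² = 7.334×10¹² K⁴.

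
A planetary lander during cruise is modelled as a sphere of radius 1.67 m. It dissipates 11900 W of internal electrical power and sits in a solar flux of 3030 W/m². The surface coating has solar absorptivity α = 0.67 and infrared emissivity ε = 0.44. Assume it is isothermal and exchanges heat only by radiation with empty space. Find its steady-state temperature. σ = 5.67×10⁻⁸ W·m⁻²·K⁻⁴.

T ≈ 429 K

At steady state, absorbed solar power + internal power = radiated power.
Absorbed: α·S·A_cross = 0.67·3030·8.762 = 17790 W (cross-section πr²).
Total input = 17790 + 11900 = 29690 W.
Radiated: εσ·A_surf·T⁴ with A_surf = 4πr² = 35.05 m².
T⁴ = 29690/(0.44·5.67×10⁻⁸·35.05) = 3.395×10¹⁰ K⁴.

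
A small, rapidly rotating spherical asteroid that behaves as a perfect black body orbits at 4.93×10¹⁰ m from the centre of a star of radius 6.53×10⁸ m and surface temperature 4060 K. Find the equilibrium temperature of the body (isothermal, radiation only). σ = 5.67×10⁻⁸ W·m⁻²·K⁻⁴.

T ≈ 330 K

The star's surface emits σT_*⁴; at distance d the flux is S = σT_*⁴(R_*/d)².
S = 5.67×10⁻⁸·(4060)⁴·(6.53×10⁸/4.93×10¹⁰)² = 2703 W/m².
For an isothermal sphere T⁴ = (1−a)S/(4σ) = 1.192×10¹⁰ K⁴.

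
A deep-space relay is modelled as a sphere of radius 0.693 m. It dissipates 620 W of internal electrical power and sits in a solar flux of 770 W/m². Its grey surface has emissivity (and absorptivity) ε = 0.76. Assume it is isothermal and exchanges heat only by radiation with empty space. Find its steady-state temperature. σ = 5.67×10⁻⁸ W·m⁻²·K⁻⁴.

At steady state, absorbed solar power + internal power = radiated power.
Absorbed: α·S·A_cross = 0.76·770·1.509 = 882.9 W (cross-section πr²).
Total input = 882.9 + 620 = 1503 W.
Radiated: εσ·A_surf·T⁴ with A_surf = 4πr² = 6.035 m².
T⁴ = 1503/(0.76·5.67×10⁻⁸·6.035) = 5.779×10⁹ K⁴.

T ≈ 276 K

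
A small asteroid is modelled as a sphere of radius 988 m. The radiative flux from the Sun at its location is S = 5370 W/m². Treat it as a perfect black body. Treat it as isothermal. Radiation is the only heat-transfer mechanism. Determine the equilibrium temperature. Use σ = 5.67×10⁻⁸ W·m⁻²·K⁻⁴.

T ≈ 392 K

At equilibrium, absorbed power = emitted power.
Absorbing cross-section = πr² = 3.067×10⁶ m²; emitting surface = 4πr² = 1.227×10⁷ m² (ratio 4).
S·A_cross = εσ·A_surf·T⁴  ⇒  T⁴ = S/(4σ).
T⁴ = 1.00·5370/(4·5.67×10⁻⁸) = 2.368×10¹⁰ K⁴.
T = (2.368×10¹⁰)^(1/4).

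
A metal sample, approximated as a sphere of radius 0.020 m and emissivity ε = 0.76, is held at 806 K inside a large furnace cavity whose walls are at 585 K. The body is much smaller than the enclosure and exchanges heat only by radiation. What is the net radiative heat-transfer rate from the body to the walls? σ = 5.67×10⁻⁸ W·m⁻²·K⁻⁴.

P_net ≈ 66.0 W

For a small grey body in a large enclosure: P_net = εσA(T_body⁴ − T_wall⁴).
A = 4πr² = 0.005027 m²; T_body⁴ − T_wall⁴ = 4.220×10¹¹ − 1.171×10¹¹ = 3.049×10¹¹ K⁴.
|P_net| = 0.76·5.67×10⁻⁸·0.005027·3.049×10¹¹.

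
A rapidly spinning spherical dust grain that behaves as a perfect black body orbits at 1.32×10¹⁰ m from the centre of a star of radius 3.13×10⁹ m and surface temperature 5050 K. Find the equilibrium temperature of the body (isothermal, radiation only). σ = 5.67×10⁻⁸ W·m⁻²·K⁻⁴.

T ≈ 1740 K

The star's surface emits σT_*⁴; at distance d the flux is S = σT_*⁴(R_*/d)².
S = 5.67×10⁻⁸·(5050)⁴·(3.13×10⁹/1.32×10¹⁰)² = 2.073×10⁶ W/m².
For an isothermal sphere T⁴ = (1−a)S/(4σ) = 9.142×10¹² K⁴.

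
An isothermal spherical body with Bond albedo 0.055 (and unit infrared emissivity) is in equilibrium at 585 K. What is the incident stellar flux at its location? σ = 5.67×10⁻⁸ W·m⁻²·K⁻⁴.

(1−a)S·πr² = σ·4πr²·T⁴ ⇒ S = 4σT⁴/(1−a).
S = 4·5.67×10⁻⁸·1.171×10¹¹/0.945.

S ≈ 28100 W/m²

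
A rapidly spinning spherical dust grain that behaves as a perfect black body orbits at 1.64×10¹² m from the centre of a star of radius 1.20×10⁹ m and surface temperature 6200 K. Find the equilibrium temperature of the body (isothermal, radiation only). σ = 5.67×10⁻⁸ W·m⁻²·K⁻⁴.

T ≈ 119 K

The star's surface emits σT_*⁴; at distance d the flux is S = σT_*⁴(R_*/d)².
S = 5.67×10⁻⁸·(6200)⁴·(1.20×10⁹/1.64×10¹²)² = 44.86 W/m².
For an isothermal sphere T⁴ = (1−a)S/(4σ) = 1.978×10⁸ K⁴.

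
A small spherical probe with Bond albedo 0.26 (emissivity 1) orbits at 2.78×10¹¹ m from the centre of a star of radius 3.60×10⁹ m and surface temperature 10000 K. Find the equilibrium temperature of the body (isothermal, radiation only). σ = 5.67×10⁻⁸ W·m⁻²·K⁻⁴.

T ≈ 746 K

The star's surface emits σT_*⁴; at distance d the flux is S = σT_*⁴(R_*/d)².
S = 5.67×10⁻⁸·(10000)⁴·(3.60×10⁹/2.78×10¹¹)² = 95080 W/m².
For an isothermal sphere T⁴ = (1−a)S/(4σ) = 3.102×10¹¹ K⁴.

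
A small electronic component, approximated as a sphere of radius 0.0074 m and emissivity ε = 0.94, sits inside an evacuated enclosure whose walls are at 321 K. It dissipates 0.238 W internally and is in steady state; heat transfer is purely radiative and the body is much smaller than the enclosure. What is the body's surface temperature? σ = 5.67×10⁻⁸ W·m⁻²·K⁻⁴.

For a small grey body in a large enclosure, net radiated power = εσA(T⁴ − T_w⁴).
Steady state: P = εσA(T⁴ − T_w⁴) with A = 4πr² = 6.881×10⁻⁴ m².
T⁴ = P/(εσA) + T_w⁴ = 0.238/(0.94·5.67×10⁻⁸·6.881×10⁻⁴) + (321)⁴
    = 6.489×10⁹ + 1.062×10¹⁰ = 1.711×10¹⁰ K⁴.

T ≈ 362 K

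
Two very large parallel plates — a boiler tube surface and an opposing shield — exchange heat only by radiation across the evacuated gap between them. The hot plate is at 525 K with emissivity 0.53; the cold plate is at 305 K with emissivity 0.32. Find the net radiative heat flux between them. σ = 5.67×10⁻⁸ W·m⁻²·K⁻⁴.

For two infinite grey parallel plates, q = σ(T₁⁴ − T₂⁴)/(1/ε₁ + 1/ε₂ − 1).
T₁⁴ − T₂⁴ = 7.597×10¹⁰ − 8.654×10⁹ = 6.732×10¹⁰ K⁴.
1/ε₁ + 1/ε₂ − 1 = 1.887 + 3.125 − 1 = 4.012.
q = 5.67×10⁻⁸ × 6.732×10¹⁰ / 4.012.

q ≈ 951 W/m²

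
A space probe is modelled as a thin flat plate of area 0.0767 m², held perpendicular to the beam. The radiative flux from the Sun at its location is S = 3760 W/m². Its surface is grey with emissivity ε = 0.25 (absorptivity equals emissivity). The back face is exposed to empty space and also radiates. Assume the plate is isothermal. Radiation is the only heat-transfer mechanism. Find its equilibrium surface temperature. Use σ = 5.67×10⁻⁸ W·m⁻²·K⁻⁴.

T ≈ 427 K

At equilibrium, absorbed power = emitted power.
Absorbing cross-section = A = 0.07670 m²; emitting surface = 2A = 0.1534 m² (ratio 2).
εS·A_cross = εσ·A_surf·T⁴  ⇒  T⁴ = S/(2σ)   (ε cancels).
T⁴ = 3760/(2·5.67×10⁻⁸) = 3.316×10¹⁰ K⁴.
T = (3.316×10¹⁰)^(1/4).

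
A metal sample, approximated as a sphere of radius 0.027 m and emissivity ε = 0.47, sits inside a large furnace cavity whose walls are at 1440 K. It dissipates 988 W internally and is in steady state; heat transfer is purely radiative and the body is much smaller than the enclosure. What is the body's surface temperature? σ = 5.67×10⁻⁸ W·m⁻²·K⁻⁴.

For a small grey body in a large enclosure, net radiated power = εσA(T⁴ − T_w⁴).
Steady state: P = εσA(T⁴ − T_w⁴) with A = 4πr² = 0.009161 m².
T⁴ = P/(εσA) + T_w⁴ = 988/(0.47·5.67×10⁻⁸·0.009161) + (1440)⁴
    = 4.047×10¹² + 4.300×10¹² = 8.347×10¹² K⁴.

T ≈ 1700 K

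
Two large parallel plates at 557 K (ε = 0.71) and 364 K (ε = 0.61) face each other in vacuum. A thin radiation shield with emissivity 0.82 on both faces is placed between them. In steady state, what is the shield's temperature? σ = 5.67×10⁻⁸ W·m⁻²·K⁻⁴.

In steady state the net flux on the hot side equals that on the cold side.
σ(T₁⁴−T_s⁴)/D₁ = σ(T_s⁴−T₂⁴)/D₂, with D₁ = 1/ε₁+1/ε_s−1 = 1.628, D₂ = 1/ε_s+1/ε₂−1 = 1.859.
Solve for T_s⁴: T_s⁴ = (D₂·T₁⁴ + D₁·T₂⁴)/(D₁+D₂) = 5.951×10¹⁰ K⁴.

T_s ≈ 494 K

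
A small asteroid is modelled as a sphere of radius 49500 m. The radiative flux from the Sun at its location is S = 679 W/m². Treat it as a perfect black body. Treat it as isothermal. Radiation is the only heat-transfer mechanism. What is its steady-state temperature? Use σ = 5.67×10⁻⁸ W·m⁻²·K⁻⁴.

At equilibrium, absorbed power = emitted power.
Absorbing cross-section = πr² = 7.698×10⁹ m²; emitting surface = 4πr² = 3.079×10¹⁰ m² (ratio 4).
S·A_cross = εσ·A_surf·T⁴  ⇒  T⁴ = S/(4σ).
T⁴ = 1.00·679/(4·5.67×10⁻⁸) = 2.994×10⁹ K⁴.
T = (2.994×10⁹)^(1/4).

T ≈ 234 K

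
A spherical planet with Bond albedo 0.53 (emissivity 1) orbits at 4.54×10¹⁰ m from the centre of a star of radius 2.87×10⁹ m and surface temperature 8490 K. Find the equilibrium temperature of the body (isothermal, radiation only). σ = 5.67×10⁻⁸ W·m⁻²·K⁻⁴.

T ≈ 1250 K

The star's surface emits σT_*⁴; at distance d the flux is S = σT_*⁴(R_*/d)².
S = 5.67×10⁻⁸·(8490)⁴·(2.87×10⁹/4.54×10¹⁰)² = 1.177×10⁶ W/m².
For an isothermal sphere T⁴ = (1−a)S/(4σ) = 2.440×10¹² K⁴.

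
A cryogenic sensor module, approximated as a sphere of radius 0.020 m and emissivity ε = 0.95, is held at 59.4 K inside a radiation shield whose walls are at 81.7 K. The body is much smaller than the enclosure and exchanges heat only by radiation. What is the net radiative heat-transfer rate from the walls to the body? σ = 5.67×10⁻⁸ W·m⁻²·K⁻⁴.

P_net ≈ 0.00869 W

For a small grey body in a large enclosure: P_net = εσA(T_body⁴ − T_wall⁴).
A = 4πr² = 0.005027 m²; T_body⁴ − T_wall⁴ = 1.245×10⁷ − 4.455×10⁷ = -3.210×10⁷ K⁴.
|P_net| = 0.95·5.67×10⁻⁸·0.005027·3.210×10⁷.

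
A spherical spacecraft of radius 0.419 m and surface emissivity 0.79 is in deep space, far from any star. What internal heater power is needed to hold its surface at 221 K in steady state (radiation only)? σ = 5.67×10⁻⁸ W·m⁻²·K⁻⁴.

P = εσ·4πr²·T⁴.
4πr² = 2.206 m²; T⁴ = 2.385×10⁹ K⁴.
P = 0.79·5.67×10⁻⁸·2.206·2.385×10⁹.

P ≈ 236 W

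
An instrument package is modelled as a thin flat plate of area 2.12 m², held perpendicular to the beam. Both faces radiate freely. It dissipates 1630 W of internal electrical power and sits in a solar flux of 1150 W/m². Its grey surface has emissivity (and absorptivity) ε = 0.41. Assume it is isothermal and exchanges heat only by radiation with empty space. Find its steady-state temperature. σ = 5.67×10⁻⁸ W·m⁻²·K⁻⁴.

T ≈ 404 K

At steady state, absorbed solar power + internal power = radiated power.
Absorbed: α·S·A_cross = 0.41·1150·2.120 = 999.6 W (cross-section A).
Total input = 999.6 + 1630 = 2630 W.
Radiated: εσ·A_surf·T⁴ with A_surf = 2A = 4.240 m².
T⁴ = 2630/(0.41·5.67×10⁻⁸·4.240) = 2.668×10¹⁰ K⁴.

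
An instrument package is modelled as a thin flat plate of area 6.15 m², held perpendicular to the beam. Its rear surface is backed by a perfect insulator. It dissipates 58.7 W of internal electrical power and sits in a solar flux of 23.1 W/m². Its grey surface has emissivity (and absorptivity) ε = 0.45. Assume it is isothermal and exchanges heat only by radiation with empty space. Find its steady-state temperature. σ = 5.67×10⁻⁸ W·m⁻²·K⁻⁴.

T ≈ 167 K

At steady state, absorbed solar power + internal power = radiated power.
Absorbed: α·S·A_cross = 0.45·23.1·6.150 = 63.93 W (cross-section A).
Total input = 63.93 + 58.7 = 122.6 W.
Radiated: εσ·A_surf·T⁴ with A_surf = A = 6.150 m².
T⁴ = 122.6/(0.45·5.67×10⁻⁸·6.150) = 7.815×10⁸ K⁴.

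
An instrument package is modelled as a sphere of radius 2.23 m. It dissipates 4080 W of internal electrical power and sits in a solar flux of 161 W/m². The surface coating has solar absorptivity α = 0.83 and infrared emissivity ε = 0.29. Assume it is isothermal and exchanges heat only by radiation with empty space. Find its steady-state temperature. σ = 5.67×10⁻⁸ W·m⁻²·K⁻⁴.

T ≈ 278 K

At steady state, absorbed solar power + internal power = radiated power.
Absorbed: α·S·A_cross = 0.83·161·15.62 = 2088 W (cross-section πr²).
Total input = 2088 + 4080 = 6168 W.
Radiated: εσ·A_surf·T⁴ with A_surf = 4πr² = 62.49 m².
T⁴ = 6168/(0.29·5.67×10⁻⁸·62.49) = 6.002×10⁹ K⁴.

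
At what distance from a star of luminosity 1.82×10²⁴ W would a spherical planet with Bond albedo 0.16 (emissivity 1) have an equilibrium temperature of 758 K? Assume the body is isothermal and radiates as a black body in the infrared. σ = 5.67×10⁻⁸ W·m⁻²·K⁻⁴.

d ≈ 1.27×10⁹ m

For an isothermal black-emitting sphere, (1−a)S·πr² = σ·4πr²·T⁴ ⇒ S = 4σT⁴/(1−a).
S = 4·5.67×10⁻⁸·(758)⁴/0.840 = 89130 W/m².
Flux falls as S = L/(4πd²), so d = √(L/(4πS)) = √(1.82×10²⁴/(4π·89130)).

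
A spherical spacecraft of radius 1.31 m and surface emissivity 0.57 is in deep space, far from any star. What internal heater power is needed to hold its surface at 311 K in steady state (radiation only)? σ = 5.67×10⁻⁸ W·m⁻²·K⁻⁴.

P = εσ·4πr²·T⁴.
4πr² = 21.57 m²; T⁴ = 9.355×10⁹ K⁴.
P = 0.57·5.67×10⁻⁸·21.57·9.355×10⁹.

P ≈ 6520 W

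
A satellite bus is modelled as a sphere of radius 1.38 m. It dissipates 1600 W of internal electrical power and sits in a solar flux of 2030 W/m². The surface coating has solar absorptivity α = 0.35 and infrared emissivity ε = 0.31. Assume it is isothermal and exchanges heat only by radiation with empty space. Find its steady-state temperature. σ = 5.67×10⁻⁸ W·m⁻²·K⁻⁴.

T ≈ 343 K

At steady state, absorbed solar power + internal power = radiated power.
Absorbed: α·S·A_cross = 0.35·2030·5.983 = 4251 W (cross-section πr²).
Total input = 4251 + 1600 = 5851 W.
Radiated: εσ·A_surf·T⁴ with A_surf = 4πr² = 23.93 m².
T⁴ = 5851/(0.31·5.67×10⁻⁸·23.93) = 1.391×10¹⁰ K⁴.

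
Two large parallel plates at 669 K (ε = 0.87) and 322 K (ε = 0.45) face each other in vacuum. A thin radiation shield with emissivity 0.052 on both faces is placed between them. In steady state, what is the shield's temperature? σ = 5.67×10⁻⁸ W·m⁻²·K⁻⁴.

T_s ≈ 573 K

In steady state the net flux on the hot side equals that on the cold side.
σ(T₁⁴−T_s⁴)/D₁ = σ(T_s⁴−T₂⁴)/D₂, with D₁ = 1/ε₁+1/ε_s−1 = 19.38, D₂ = 1/ε_s+1/ε₂−1 = 20.45.
Solve for T_s⁴: T_s⁴ = (D₂·T₁⁴ + D₁·T₂⁴)/(D₁+D₂) = 1.081×10¹¹ K⁴.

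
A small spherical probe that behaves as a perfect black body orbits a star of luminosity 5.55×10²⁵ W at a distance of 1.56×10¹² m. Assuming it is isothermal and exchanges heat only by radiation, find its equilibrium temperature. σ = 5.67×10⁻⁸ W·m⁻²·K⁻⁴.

T ≈ 53.2 K

First find the stellar flux at distance d: S = L/(4πd²) = 5.55×10²⁵/(4π·(1.56×10¹²)²) = 1.815 W/m².
For an isothermal sphere, absorbed (1−a)S·πr² = emitted σ·4πr²·T⁴, so T⁴ = (1−a)S/(4σ).
T⁴ = 1.00·1.815/(4·5.67×10⁻⁸) = 8.002×10⁶ K⁴.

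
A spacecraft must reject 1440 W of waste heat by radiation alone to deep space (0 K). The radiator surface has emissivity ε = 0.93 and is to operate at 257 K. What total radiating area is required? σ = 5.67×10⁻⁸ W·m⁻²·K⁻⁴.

A ≈ 6.26 m²

P = εσA T⁴ ⇒ A = P/(εσT⁴).
T⁴ = 4.362×10⁹ K⁴.
A = 1440/(0.93 × 5.67×10⁻⁸ × 4.362×10⁹).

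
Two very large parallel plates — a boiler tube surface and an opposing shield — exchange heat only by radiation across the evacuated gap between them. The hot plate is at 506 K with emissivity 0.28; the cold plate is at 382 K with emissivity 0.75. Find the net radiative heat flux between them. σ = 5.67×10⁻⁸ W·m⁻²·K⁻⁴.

q ≈ 643 W/m²

For two infinite grey parallel plates, q = σ(T₁⁴ − T₂⁴)/(1/ε₁ + 1/ε₂ − 1).
T₁⁴ − T₂⁴ = 6.555×10¹⁰ − 2.129×10¹⁰ = 4.426×10¹⁰ K⁴.
1/ε₁ + 1/ε₂ − 1 = 3.571 + 1.333 − 1 = 3.905.
q = 5.67×10⁻⁸ × 4.426×10¹⁰ / 3.905.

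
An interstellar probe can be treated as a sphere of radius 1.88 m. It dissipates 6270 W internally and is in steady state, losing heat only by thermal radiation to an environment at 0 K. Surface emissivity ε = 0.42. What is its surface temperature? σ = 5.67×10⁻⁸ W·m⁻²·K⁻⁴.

Steady state: internal power = radiated power, P = εσA T⁴.
Radiating area A = 4πr² = 44.41 m².
T⁴ = P/(εσA) = 6270/(0.42·5.67×10⁻⁸·44.41) = 5.928×10⁹ K⁴.
T = (5.928×10⁹)^(1/4).

T ≈ 277 K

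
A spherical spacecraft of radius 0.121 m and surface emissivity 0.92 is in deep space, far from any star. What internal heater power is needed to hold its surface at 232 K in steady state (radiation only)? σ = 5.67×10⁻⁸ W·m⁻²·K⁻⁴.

P ≈ 27.8 W

P = εσ·4πr²·T⁴.
4πr² = 0.1840 m²; T⁴ = 2.897×10⁹ K⁴.
P = 0.92·5.67×10⁻⁸·0.1840·2.897×10⁹.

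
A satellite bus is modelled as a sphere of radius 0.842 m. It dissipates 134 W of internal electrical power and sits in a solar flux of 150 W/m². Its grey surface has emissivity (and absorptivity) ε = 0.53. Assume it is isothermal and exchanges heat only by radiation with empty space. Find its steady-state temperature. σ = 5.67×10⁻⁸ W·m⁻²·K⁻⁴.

T ≈ 185 K

At steady state, absorbed solar power + internal power = radiated power.
Absorbed: α·S·A_cross = 0.53·150·2.227 = 177.1 W (cross-section πr²).
Total input = 177.1 + 134 = 311.1 W.
Radiated: εσ·A_surf·T⁴ with A_surf = 4πr² = 8.909 m².
T⁴ = 311.1/(0.53·5.67×10⁻⁸·8.909) = 1.162×10⁹ K⁴.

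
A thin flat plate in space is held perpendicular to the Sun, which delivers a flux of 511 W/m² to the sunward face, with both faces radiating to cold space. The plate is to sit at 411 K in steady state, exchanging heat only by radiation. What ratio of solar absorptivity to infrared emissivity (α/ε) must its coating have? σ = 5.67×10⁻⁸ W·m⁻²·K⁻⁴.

Balance: αS·A = εσ·2A·T⁴ ⇒ α/ε = 2σT⁴/S.
α/ε = 2·5.67×10⁻⁸·(411)⁴/511 = 2·5.67×10⁻⁸·2.853×10¹⁰/511.

α/ε ≈ 6.33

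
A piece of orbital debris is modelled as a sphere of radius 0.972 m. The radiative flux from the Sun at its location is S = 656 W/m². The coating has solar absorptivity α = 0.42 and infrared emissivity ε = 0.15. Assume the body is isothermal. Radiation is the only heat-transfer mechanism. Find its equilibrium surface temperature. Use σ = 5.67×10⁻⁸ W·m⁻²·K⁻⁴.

At equilibrium, absorbed power = emitted power.
Absorbing cross-section = πr² = 2.968 m²; emitting surface = 4πr² = 11.87 m² (ratio 4).
αS·A_cross = εσ·A_surf·T⁴  ⇒  T⁴ = αS/(ε·4σ).
T⁴ = 0.420·656/(0.15·4·5.67×10⁻⁸) = 8.099×10⁹ K⁴.
T = (8.099×10⁹)^(1/4).

T ≈ 300 K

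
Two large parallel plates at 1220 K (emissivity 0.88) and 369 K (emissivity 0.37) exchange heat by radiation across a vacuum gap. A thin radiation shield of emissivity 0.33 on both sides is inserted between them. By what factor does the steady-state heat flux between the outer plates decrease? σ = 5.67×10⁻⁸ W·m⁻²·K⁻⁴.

Without shield: q₀ = σΔ(T⁴)/(1/ε₁+1/ε₂−1) with denominator 2.839.
With shield the two gaps are in series; the resistances add: (1/ε₁+1/ε_s−1)+(1/ε_s+1/ε₂−1) = 3.167+4.733 = 7.900.
Heat-flux ratio q₀/q = 7.900/2.839.

factor ≈ 2.78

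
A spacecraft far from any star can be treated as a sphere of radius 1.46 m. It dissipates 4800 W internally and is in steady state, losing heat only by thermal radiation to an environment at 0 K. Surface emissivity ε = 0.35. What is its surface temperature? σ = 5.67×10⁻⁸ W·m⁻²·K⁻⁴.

Steady state: internal power = radiated power, P = εσA T⁴.
Radiating area A = 4πr² = 26.79 m².
T⁴ = P/(εσA) = 4800/(0.35·5.67×10⁻⁸·26.79) = 9.030×10⁹ K⁴.
T = (9.030×10⁹)^(1/4).

T ≈ 308 K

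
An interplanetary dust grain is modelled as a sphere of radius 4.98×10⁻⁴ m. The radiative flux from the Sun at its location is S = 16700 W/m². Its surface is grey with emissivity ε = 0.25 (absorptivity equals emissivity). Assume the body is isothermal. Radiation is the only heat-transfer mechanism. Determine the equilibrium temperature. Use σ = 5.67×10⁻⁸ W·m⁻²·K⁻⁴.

T ≈ 521 K

At equilibrium, absorbed power = emitted power.
Absorbing cross-section = πr² = 7.791×10⁻⁷ m²; emitting surface = 4πr² = 3.117×10⁻⁶ m² (ratio 4).
εS·A_cross = εσ·A_surf·T⁴  ⇒  T⁴ = S/(4σ)   (ε cancels).
T⁴ = 16700/(4·5.67×10⁻⁸) = 7.363×10¹⁰ K⁴.
T = (7.363×10¹⁰)^(1/4).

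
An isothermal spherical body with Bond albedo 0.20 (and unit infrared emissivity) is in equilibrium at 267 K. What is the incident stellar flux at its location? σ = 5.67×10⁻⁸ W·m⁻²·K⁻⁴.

(1−a)S·πr² = σ·4πr²·T⁴ ⇒ S = 4σT⁴/(1−a).
S = 4·5.67×10⁻⁸·5.082×10⁹/0.800.

S ≈ 1440 W/m²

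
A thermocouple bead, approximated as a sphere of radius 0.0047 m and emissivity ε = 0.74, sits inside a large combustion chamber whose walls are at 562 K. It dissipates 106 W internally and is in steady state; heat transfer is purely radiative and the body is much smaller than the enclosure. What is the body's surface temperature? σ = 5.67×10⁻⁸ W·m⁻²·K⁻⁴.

T ≈ 1740 K

For a small grey body in a large enclosure, net radiated power = εσA(T⁴ − T_w⁴).
Steady state: P = εσA(T⁴ − T_w⁴) with A = 4πr² = 2.776×10⁻⁴ m².
T⁴ = P/(εσA) + T_w⁴ = 106/(0.74·5.67×10⁻⁸·2.776×10⁻⁴) + (562)⁴
    = 9.101×10¹² + 9.976×10¹⁰ = 9.201×10¹² K⁴.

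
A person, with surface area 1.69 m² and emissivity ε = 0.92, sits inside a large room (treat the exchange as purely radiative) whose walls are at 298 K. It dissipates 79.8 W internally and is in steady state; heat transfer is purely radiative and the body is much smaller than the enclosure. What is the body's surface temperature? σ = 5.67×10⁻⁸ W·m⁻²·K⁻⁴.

For a small grey body in a large enclosure, net radiated power = εσA(T⁴ − T_w⁴).
Steady state: P = εσA(T⁴ − T_w⁴) with A = 1.69 m².
T⁴ = P/(εσA) + T_w⁴ = 79.8/(0.92·5.67×10⁻⁸·1.690) + (298)⁴
    = 9.052×10⁸ + 7.886×10⁹ = 8.791×10⁹ K⁴.

T ≈ 306 K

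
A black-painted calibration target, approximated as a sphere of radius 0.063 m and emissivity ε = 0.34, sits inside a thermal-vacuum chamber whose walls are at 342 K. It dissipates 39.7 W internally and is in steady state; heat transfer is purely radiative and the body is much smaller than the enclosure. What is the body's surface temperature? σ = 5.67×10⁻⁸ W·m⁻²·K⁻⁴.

T ≈ 484 K

For a small grey body in a large enclosure, net radiated power = εσA(T⁴ − T_w⁴).
Steady state: P = εσA(T⁴ − T_w⁴) with A = 4πr² = 0.04988 m².
T⁴ = P/(εσA) + T_w⁴ = 39.7/(0.34·5.67×10⁻⁸·0.04988) + (342)⁴
    = 4.129×10¹⁰ + 1.368×10¹⁰ = 5.497×10¹⁰ K⁴.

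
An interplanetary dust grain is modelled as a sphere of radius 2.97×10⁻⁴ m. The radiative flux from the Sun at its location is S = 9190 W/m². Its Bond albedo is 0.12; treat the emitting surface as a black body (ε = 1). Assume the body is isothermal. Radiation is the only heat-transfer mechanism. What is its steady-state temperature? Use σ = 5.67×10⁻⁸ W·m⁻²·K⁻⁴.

At equilibrium, absorbed power = emitted power.
Absorbing cross-section = πr² = 2.771×10⁻⁷ m²; emitting surface = 4πr² = 1.108×10⁻⁶ m² (ratio 4).
(1−a)S·A_cross = εσ·A_surf·T⁴  ⇒  T⁴ = (1−a)S/(4σ).
T⁴ = 0.880·9190/(4·5.67×10⁻⁸) = 3.566×10¹⁰ K⁴.
T = (3.566×10¹⁰)^(1/4).

T ≈ 435 K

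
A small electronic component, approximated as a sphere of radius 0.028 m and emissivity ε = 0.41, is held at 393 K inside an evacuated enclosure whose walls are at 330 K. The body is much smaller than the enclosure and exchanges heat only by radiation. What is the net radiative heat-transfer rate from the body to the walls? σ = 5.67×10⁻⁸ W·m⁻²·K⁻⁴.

For a small grey body in a large enclosure: P_net = εσA(T_body⁴ − T_wall⁴).
A = 4πr² = 0.009852 m²; T_body⁴ − T_wall⁴ = 2.385×10¹⁰ − 1.186×10¹⁰ = 1.200×10¹⁰ K⁴.
|P_net| = 0.41·5.67×10⁻⁸·0.009852·1.200×10¹⁰.

P_net ≈ 2.75 W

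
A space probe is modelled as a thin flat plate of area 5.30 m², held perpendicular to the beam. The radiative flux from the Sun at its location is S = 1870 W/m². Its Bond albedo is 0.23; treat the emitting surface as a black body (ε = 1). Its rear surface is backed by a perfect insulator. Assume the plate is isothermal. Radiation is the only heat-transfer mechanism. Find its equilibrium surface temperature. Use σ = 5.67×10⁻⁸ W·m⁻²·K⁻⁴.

At equilibrium, absorbed power = emitted power.
Absorbing cross-section = A = 5.300 m²; emitting surface = A = 5.300 m² (ratio 1).
(1−a)S·A_cross = εσ·A_surf·T⁴  ⇒  T⁴ = (1−a)S/(1σ).
T⁴ = 0.770·1870/(1·5.67×10⁻⁸) = 2.540×10¹⁰ K⁴.
T = (2.540×10¹⁰)^(1/4).

T ≈ 399 K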